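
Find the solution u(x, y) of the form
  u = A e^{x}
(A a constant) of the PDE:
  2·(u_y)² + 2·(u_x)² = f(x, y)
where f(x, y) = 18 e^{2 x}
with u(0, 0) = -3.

Substitute the ansatz u = A e^{x} into the left-hand side.
Derivatives of the ansatz:
  u_y = 0
  u_x = A e^{x}
Term by term:
  2·(u_y)² = 0
  2·(u_x)² = 2 A^{2} e^{2 x}
So the left-hand side equals
  2 A^{2} e^{2 x}
This must equal f(x, y) = 18 e^{2 x} identically.
Matching coefficients of the independent functions:
  [e^{2 x}]:  2 A^{2} = 18
These equations allow (A) = (-3) or (3).
Impose the point condition(s):
  u(0, 0) = -3  ⟹  A = -3
Only A = -3 satisfies everything.
Hence u(x, y) = - 3 e^{x}.

Answer: u(x, y) = - 3 e^{x}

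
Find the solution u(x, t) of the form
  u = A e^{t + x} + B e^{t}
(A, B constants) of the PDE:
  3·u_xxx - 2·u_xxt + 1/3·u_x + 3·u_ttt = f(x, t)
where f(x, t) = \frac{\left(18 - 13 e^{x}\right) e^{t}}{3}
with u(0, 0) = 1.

Answer: u(x, t) = 2 e^{t} - e^{t + x}

Derivation:
Substitute the ansatz u = A e^{t + x} + B e^{t} into the left-hand side.
Derivatives of the ansatz:
  u_xxx = A e^{t} e^{x}
  u_xxt = A e^{t} e^{x}
  u_x = A e^{t} e^{x}
  u_ttt = A e^{t} e^{x} + B e^{t}
Term by term:
  3·u_xxx = 3 A e^{t} e^{x}
  -2·u_xxt = - 2 A e^{t} e^{x}
  1/3·u_x = \frac{A e^{t} e^{x}}{3}
  3·u_ttt = 3 A e^{t} e^{x} + 3 B e^{t}
So the left-hand side equals
  \frac{13 A e^{t} e^{x}}{3} + 3 B e^{t}
This must equal f(x, t) identically; expanded, f = - \frac{13 e^{t} e^{x}}{3} + 6 e^{t}.
Matching coefficients of the independent functions:
  [e^{t} e^{x}]:  \frac{13 A}{3} = - \frac{13}{3}
  [e^{t}]:  3 B = 6
Solving: A = -1, B = 2.
Check against the point condition:
  u(0, 0) = 1  ⟹  A + B = 1  ✓
Hence u(x, t) = 2 e^{t} - e^{t + x}.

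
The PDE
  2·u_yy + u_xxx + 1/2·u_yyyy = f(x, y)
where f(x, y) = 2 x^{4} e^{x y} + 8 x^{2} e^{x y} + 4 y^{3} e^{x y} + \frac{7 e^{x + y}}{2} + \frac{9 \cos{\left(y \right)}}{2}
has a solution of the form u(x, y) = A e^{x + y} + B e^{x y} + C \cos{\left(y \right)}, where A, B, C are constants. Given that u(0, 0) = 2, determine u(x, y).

Substitute the ansatz u = A e^{x + y} + B e^{x y} + C \cos{\left(y \right)} into the left-hand side.
Derivatives of the ansatz:
  u_yy = A e^{x} e^{y} + B x^{2} e^{x y} - C \cos{\left(y \right)}
  u_xxx = A e^{x} e^{y} + B y^{3} e^{x y}
  u_yyyy = A e^{x} e^{y} + B x^{4} e^{x y} + C \cos{\left(y \right)}
Term by term:
  2·u_yy = 2 A e^{x} e^{y} + 2 B x^{2} e^{x y} - 2 C \cos{\left(y \right)}
  u_xxx = A e^{x} e^{y} + B y^{3} e^{x y}
  1/2·u_yyyy = \frac{A e^{x} e^{y}}{2} + \frac{B x^{4} e^{x y}}{2} + \frac{C \cos{\left(y \right)}}{2}
So the left-hand side equals
  \frac{7 A e^{x} e^{y}}{2} + \frac{B x^{4} e^{x y}}{2} + 2 B x^{2} e^{x y} + B y^{3} e^{x y} - \frac{3 C \cos{\left(y \right)}}{2}
This must equal f(x, y) identically; expanded, f = 2 x^{4} e^{x y} + 8 x^{2} e^{x y} + 4 y^{3} e^{x y} + \frac{7 e^{x} e^{y}}{2} + \frac{9 \cos{\left(y \right)}}{2}.
Matching coefficients of the independent functions:
  [x^{2} e^{x y}]:  2 B = 8
  [x^{4} e^{x y}]:  \frac{B}{2} = 2
  [y^{3} e^{x y}]:  B = 4
  [e^{x} e^{y}]:  \frac{7 A}{2} = \frac{7}{2}
  [\cos{\left(y \right)}]:  - \frac{3 C}{2} = \frac{9}{2}
Solving: A = 1, B = 4, C = -3.
Check against the point condition:
  u(0, 0) = 2  ⟹  A + B + C = 2  ✓
Hence u(x, y) = 4 e^{x y} + e^{x + y} - 3 \cos{\left(y \right)}.

Answer: u(x, y) = 4 e^{x y} + e^{x + y} - 3 \cos{\left(y \right)}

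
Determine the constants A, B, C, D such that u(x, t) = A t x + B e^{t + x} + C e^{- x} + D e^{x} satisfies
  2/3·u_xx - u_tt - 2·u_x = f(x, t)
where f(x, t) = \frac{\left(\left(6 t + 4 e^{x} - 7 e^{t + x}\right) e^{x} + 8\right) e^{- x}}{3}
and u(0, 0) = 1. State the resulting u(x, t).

Substitute the ansatz u = A t x + B e^{t + x} + C e^{- x} + D e^{x} into the left-hand side.
Derivatives of the ansatz:
  u_xx = B e^{t} e^{x} + C e^{- x} + D e^{x}
  u_tt = B e^{t} e^{x}
  u_x = A t + B e^{t} e^{x} - C e^{- x} + D e^{x}
Term by term:
  2/3·u_xx = \frac{2 B e^{t} e^{x}}{3} + \frac{2 C e^{- x}}{3} + \frac{2 D e^{x}}{3}
  -u_tt = - B e^{t} e^{x}
  -2·u_x = - 2 A t - 2 B e^{t} e^{x} + 2 C e^{- x} - 2 D e^{x}
So the left-hand side equals
  - 2 A t - \frac{7 B e^{t} e^{x}}{3} + \frac{8 C e^{- x}}{3} - \frac{4 D e^{x}}{3}
This must equal f(x, t) identically; expanded, f = 2 t - \frac{7 e^{t} e^{x}}{3} + \frac{4 e^{x}}{3} + \frac{8 e^{- x}}{3}.
Matching coefficients of the independent functions:
  [t]:  - 2 A = 2
  [e^{t} e^{x}]:  - \frac{7 B}{3} = - \frac{7}{3}
  [e^{- x}]:  \frac{8 C}{3} = \frac{8}{3}
  [e^{x}]:  - \frac{4 D}{3} = \frac{4}{3}
Solving: A = -1, B = 1, C = 1, D = -1.
Check against the point condition:
  u(0, 0) = 1  ⟹  B + C + D = 1  ✓
Hence u(x, t) = - t x - e^{x} + e^{t + x} + e^{- x}.

Answer: u(x, t) = - t x - e^{x} + e^{t + x} + e^{- x}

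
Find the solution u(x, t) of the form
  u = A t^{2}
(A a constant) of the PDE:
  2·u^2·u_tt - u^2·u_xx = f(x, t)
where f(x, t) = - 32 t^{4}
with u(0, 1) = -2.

Substitute the ansatz u = A t^{2} into the left-hand side.
Derivatives of the ansatz:
  u_tt = 2 A
  u_xx = 0
Term by term:
  2·u^2·u_tt = 4 A^{3} t^{4}
  -u^2·u_xx = 0
So the left-hand side equals
  4 A^{3} t^{4}
This must equal f(x, t) = - 32 t^{4} identically.
Matching coefficients of the independent functions:
  [t^{4}]:  4 A^{3} = -32
Solving: A = -2.
Check against the point condition:
  u(0, 1) = -2  ⟹  A = -2  ✓
Hence u(x, t) = - 2 t^{2}.

Answer: u(x, t) = - 2 t^{2}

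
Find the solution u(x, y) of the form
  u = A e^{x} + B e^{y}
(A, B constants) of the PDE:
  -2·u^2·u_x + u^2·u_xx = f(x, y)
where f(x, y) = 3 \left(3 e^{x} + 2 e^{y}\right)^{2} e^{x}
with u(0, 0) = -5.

Answer: u(x, y) = - 3 e^{x} - 2 e^{y}

Derivation:
Substitute the ansatz u = A e^{x} + B e^{y} into the left-hand side.
Derivatives of the ansatz:
  u_x = A e^{x}
  u_xx = A e^{x}
Term by term:
  -2·u^2·u_x = - 2 A^{3} e^{3 x} - 4 A^{2} B e^{2 x} e^{y} - 2 A B^{2} e^{x} e^{2 y}
  u^2·u_xx = A^{3} e^{3 x} + 2 A^{2} B e^{2 x} e^{y} + A B^{2} e^{x} e^{2 y}
So the left-hand side equals
  - A^{3} e^{3 x} - 2 A^{2} B e^{2 x} e^{y} - A B^{2} e^{x} e^{2 y}
This must equal f(x, y) identically; expanded, f = 27 e^{3 x} + 36 e^{2 x} e^{y} + 12 e^{x} e^{2 y}.
Matching coefficients of the independent functions:
  [e^{x} e^{2 y}]:  - A B^{2} = 12
  [e^{2 x} e^{y}]:  - 2 A^{2} B = 36
  [e^{3 x}]:  - A^{3} = 27
Solving: A = -3, B = -2.
Check against the point condition:
  u(0, 0) = -5  ⟹  A + B = -5  ✓
Hence u(x, y) = - 3 e^{x} - 2 e^{y}.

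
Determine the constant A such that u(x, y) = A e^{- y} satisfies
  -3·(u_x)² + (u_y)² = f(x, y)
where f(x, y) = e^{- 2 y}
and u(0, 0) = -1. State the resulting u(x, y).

Answer: u(x, y) = - e^{- y}

Derivation:
Substitute the ansatz u = A e^{- y} into the left-hand side.
Derivatives of the ansatz:
  u_x = 0
  u_y = - A e^{- y}
Term by term:
  -3·(u_x)² = 0
  (u_y)² = A^{2} e^{- 2 y}
So the left-hand side equals
  A^{2} e^{- 2 y}
This must equal f(x, y) = e^{- 2 y} identically.
Matching coefficients of the independent functions:
  [e^{- 2 y}]:  A^{2} = 1
These equations allow (A) = (-1) or (1).
Impose the point condition(s):
  u(0, 0) = -1  ⟹  A = -1
Only A = -1 satisfies everything.
Hence u(x, y) = - e^{- y}.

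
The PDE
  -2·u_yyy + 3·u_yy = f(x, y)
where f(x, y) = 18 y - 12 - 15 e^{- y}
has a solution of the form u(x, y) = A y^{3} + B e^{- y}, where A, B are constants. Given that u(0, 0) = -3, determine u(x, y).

Answer: u(x, y) = y^{3} - 3 e^{- y}

Derivation:
Substitute the ansatz u = A y^{3} + B e^{- y} into the left-hand side.
Derivatives of the ansatz:
  u_yyy = 6 A - B e^{- y}
  u_yy = 6 A y + B e^{- y}
Term by term:
  -2·u_yyy = - 12 A + 2 B e^{- y}
  3·u_yy = 18 A y + 3 B e^{- y}
So the left-hand side equals
  18 A y - 12 A + 5 B e^{- y}
This must equal f(x, y) = 18 y - 12 - 15 e^{- y} identically.
Matching coefficients of the independent functions:
  [constant term]:  - 12 A = -12
  [y]:  18 A = 18
  [e^{- y}]:  5 B = -15
Solving: A = 1, B = -3.
Check against the point condition:
  u(0, 0) = -3  ⟹  B = -3  ✓
Hence u(x, y) = y^{3} - 3 e^{- y}.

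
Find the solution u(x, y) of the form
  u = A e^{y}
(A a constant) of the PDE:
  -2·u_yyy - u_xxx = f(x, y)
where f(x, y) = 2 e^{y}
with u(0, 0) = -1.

Substitute the ansatz u = A e^{y} into the left-hand side.
Derivatives of the ansatz:
  u_yyy = A e^{y}
  u_xxx = 0
Term by term:
  -2·u_yyy = - 2 A e^{y}
  -u_xxx = 0
So the left-hand side equals
  - 2 A e^{y}
This must equal f(x, y) = 2 e^{y} identically.
Matching coefficients of the independent functions:
  [e^{y}]:  - 2 A = 2
Solving: A = -1.
Check against the point condition:
  u(0, 0) = -1  ⟹  A = -1  ✓
Hence u(x, y) = - e^{y}.

Answer: u(x, y) = - e^{y}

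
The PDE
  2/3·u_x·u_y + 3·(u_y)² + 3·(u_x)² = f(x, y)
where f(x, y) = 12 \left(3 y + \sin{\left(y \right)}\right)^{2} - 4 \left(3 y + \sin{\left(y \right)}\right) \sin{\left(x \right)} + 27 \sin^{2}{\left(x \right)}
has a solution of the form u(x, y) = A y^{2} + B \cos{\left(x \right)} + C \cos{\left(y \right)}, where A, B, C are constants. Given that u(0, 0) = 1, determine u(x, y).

Substitute the ansatz u = A y^{2} + B \cos{\left(x \right)} + C \cos{\left(y \right)} into the left-hand side.
Derivatives of the ansatz:
  u_x = - B \sin{\left(x \right)}
  u_y = 2 A y - C \sin{\left(y \right)}
Term by term:
  2/3·u_x·u_y = - \frac{4 A B y \sin{\left(x \right)}}{3} + \frac{2 B C \sin{\left(x \right)} \sin{\left(y \right)}}{3}
  3·(u_y)² = 12 A^{2} y^{2} - 12 A C y \sin{\left(y \right)} + 3 C^{2} \sin^{2}{\left(y \right)}
  3·(u_x)² = 3 B^{2} \sin^{2}{\left(x \right)}
So the left-hand side equals
  12 A^{2} y^{2} - \frac{4 A B y \sin{\left(x \right)}}{3} - 12 A C y \sin{\left(y \right)} + 3 B^{2} \sin^{2}{\left(x \right)} + \frac{2 B C \sin{\left(x \right)} \sin{\left(y \right)}}{3} + 3 C^{2} \sin^{2}{\left(y \right)}
This must equal f(x, y) identically; expanded, f = 108 y^{2} - 12 y \sin{\left(x \right)} + 72 y \sin{\left(y \right)} + 27 \sin^{2}{\left(x \right)} - 4 \sin{\left(x \right)} \sin{\left(y \right)} + 12 \sin^{2}{\left(y \right)}.
Matching coefficients of the independent functions:
  [y^{2}]:  12 A^{2} = 108
  [y \sin{\left(x \right)}]:  - \frac{4 A B}{3} = -12
  [y \sin{\left(y \right)}]:  - 12 A C = 72
  [\sin{\left(x \right)} \sin{\left(y \right)}]:  \frac{2 B C}{3} = -4
  [\sin^{2}{\left(x \right)}]:  3 B^{2} = 27
  [\sin^{2}{\left(y \right)}]:  3 C^{2} = 12
These equations allow (A, B, C) = (-3, -3, 2) or (3, 3, -2).
Impose the point condition(s):
  u(0, 0) = 1  ⟹  B + C = 1
Only A = 3, B = 3, C = -2 satisfies everything.
Hence u(x, y) = 3 y^{2} + 3 \cos{\left(x \right)} - 2 \cos{\left(y \right)}.

Answer: u(x, y) = 3 y^{2} + 3 \cos{\left(x \right)} - 2 \cos{\left(y \right)}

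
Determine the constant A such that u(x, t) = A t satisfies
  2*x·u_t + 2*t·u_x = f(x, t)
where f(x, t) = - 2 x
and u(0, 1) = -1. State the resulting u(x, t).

Answer: u(x, t) = - t

Derivation:
Substitute the ansatz u = A t into the left-hand side.
Derivatives of the ansatz:
  u_t = A
  u_x = 0
Term by term:
  2*x·u_t = 2 A x
  2*t·u_x = 0
So the left-hand side equals
  2 A x
This must equal f(x, t) = - 2 x identically.
Matching coefficients of the independent functions:
  [x]:  2 A = -2
Solving: A = -1.
Check against the point condition:
  u(0, 1) = -1  ⟹  A = -1  ✓
Hence u(x, t) = - t.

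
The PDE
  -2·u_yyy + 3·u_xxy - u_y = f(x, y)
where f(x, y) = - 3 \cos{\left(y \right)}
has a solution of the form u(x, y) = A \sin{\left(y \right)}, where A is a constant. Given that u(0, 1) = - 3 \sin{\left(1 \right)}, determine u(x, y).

Substitute the ansatz u = A \sin{\left(y \right)} into the left-hand side.
Derivatives of the ansatz:
  u_yyy = - A \cos{\left(y \right)}
  u_xxy = 0
  u_y = A \cos{\left(y \right)}
Term by term:
  -2·u_yyy = 2 A \cos{\left(y \right)}
  3·u_xxy = 0
  -u_y = - A \cos{\left(y \right)}
So the left-hand side equals
  A \cos{\left(y \right)}
This must equal f(x, y) = - 3 \cos{\left(y \right)} identically.
Matching coefficients of the independent functions:
  [\cos{\left(y \right)}]:  A = -3
Solving: A = -3.
Check against the point condition:
  u(0, 1) = - 3 \sin{\left(1 \right)}  ⟹  A \sin{\left(1 \right)} = - 3 \sin{\left(1 \right)}  ✓
Hence u(x, y) = - 3 \sin{\left(y \right)}.

Answer: u(x, y) = - 3 \sin{\left(y \right)}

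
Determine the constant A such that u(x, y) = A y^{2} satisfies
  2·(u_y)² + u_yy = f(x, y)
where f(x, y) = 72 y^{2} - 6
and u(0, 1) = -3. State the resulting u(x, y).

Substitute the ansatz u = A y^{2} into the left-hand side.
Derivatives of the ansatz:
  u_y = 2 A y
  u_yy = 2 A
Term by term:
  2·(u_y)² = 8 A^{2} y^{2}
  u_yy = 2 A
So the left-hand side equals
  8 A^{2} y^{2} + 2 A
This must equal f(x, y) = 72 y^{2} - 6 identically.
Matching coefficients of the independent functions:
  [constant term]:  2 A = -6
  [y^{2}]:  8 A^{2} = 72
Solving: A = -3.
Check against the point condition:
  u(0, 1) = -3  ⟹  A = -3  ✓
Hence u(x, y) = - 3 y^{2}.

Answer: u(x, y) = - 3 y^{2}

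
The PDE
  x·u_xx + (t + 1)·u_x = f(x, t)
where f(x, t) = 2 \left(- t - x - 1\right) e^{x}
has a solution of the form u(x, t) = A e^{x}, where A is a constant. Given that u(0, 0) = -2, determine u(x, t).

Answer: u(x, t) = - 2 e^{x}

Derivation:
Substitute the ansatz u = A e^{x} into the left-hand side.
Derivatives of the ansatz:
  u_xx = A e^{x}
  u_x = A e^{x}
Term by term:
  x·u_xx = A x e^{x}
  (t + 1)·u_x = A t e^{x} + A e^{x}
So the left-hand side equals
  A t e^{x} + A x e^{x} + A e^{x}
This must equal f(x, t) identically; expanded, f = - 2 t e^{x} - 2 x e^{x} - 2 e^{x}.
Matching coefficients of the independent functions:
  [t e^{x}, x e^{x}, e^{x}]:  A = -2
Solving: A = -2.
Check against the point condition:
  u(0, 0) = -2  ⟹  A = -2  ✓
Hence u(x, t) = - 2 e^{x}.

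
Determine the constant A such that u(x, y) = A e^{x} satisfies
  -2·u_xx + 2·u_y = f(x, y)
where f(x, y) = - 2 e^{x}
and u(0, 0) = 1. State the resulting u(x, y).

Substitute the ansatz u = A e^{x} into the left-hand side.
Derivatives of the ansatz:
  u_xx = A e^{x}
  u_y = 0
Term by term:
  -2·u_xx = - 2 A e^{x}
  2·u_y = 0
So the left-hand side equals
  - 2 A e^{x}
This must equal f(x, y) = - 2 e^{x} identically.
Matching coefficients of the independent functions:
  [e^{x}]:  - 2 A = -2
Solving: A = 1.
Check against the point condition:
  u(0, 0) = 1  ⟹  A = 1  ✓
Hence u(x, y) = e^{x}.

Answer: u(x, y) = e^{x}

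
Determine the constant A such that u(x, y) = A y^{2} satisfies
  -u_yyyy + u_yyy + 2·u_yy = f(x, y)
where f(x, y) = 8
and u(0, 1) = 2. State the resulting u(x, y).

Answer: u(x, y) = 2 y^{2}

Derivation:
Substitute the ansatz u = A y^{2} into the left-hand side.
Derivatives of the ansatz:
  u_yyyy = 0
  u_yyy = 0
  u_yy = 2 A
Term by term:
  -u_yyyy = 0
  u_yyy = 0
  2·u_yy = 4 A
So the left-hand side equals
  4 A
This must equal f(x, y) = 8 identically.
Matching coefficients of the independent functions:
  [constant term]:  4 A = 8
Solving: A = 2.
Check against the point condition:
  u(0, 1) = 2  ⟹  A = 2  ✓
Hence u(x, y) = 2 y^{2}.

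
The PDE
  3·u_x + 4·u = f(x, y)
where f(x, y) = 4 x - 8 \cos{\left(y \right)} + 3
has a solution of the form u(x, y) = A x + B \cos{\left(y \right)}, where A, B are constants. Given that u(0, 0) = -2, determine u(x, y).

Substitute the ansatz u = A x + B \cos{\left(y \right)} into the left-hand side.
Derivatives of the ansatz:
  u_x = A
Term by term:
  3·u_x = 3 A
  4·u = 4 A x + 4 B \cos{\left(y \right)}
So the left-hand side equals
  4 A x + 3 A + 4 B \cos{\left(y \right)}
This must equal f(x, y) = 4 x - 8 \cos{\left(y \right)} + 3 identically.
Matching coefficients of the independent functions:
  [constant term]:  3 A = 3
  [x]:  4 A = 4
  [\cos{\left(y \right)}]:  4 B = -8
Solving: A = 1, B = -2.
Check against the point condition:
  u(0, 0) = -2  ⟹  B = -2  ✓
Hence u(x, y) = x - 2 \cos{\left(y \right)}.

Answer: u(x, y) = x - 2 \cos{\left(y \right)}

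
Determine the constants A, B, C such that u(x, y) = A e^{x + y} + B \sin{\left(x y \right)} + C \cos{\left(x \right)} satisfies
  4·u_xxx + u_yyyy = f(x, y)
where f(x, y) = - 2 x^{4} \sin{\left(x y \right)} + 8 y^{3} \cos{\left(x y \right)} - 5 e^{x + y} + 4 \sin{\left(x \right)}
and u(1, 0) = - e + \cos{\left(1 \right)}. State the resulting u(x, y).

Substitute the ansatz u = A e^{x + y} + B \sin{\left(x y \right)} + C \cos{\left(x \right)} into the left-hand side.
Derivatives of the ansatz:
  u_xxx = A e^{x} e^{y} - B y^{3} \cos{\left(x y \right)} + C \sin{\left(x \right)}
  u_yyyy = A e^{x} e^{y} + B x^{4} \sin{\left(x y \right)}
Term by term:
  4·u_xxx = 4 A e^{x} e^{y} - 4 B y^{3} \cos{\left(x y \right)} + 4 C \sin{\left(x \right)}
  u_yyyy = A e^{x} e^{y} + B x^{4} \sin{\left(x y \right)}
So the left-hand side equals
  5 A e^{x} e^{y} + B x^{4} \sin{\left(x y \right)} - 4 B y^{3} \cos{\left(x y \right)} + 4 C \sin{\left(x \right)}
This must equal f(x, y) identically; expanded, f = - 2 x^{4} \sin{\left(x y \right)} + 8 y^{3} \cos{\left(x y \right)} - 5 e^{x} e^{y} + 4 \sin{\left(x \right)}.
Matching coefficients of the independent functions:
  [x^{4} \sin{\left(x y \right)}]:  B = -2
  [y^{3} \cos{\left(x y \right)}]:  - 4 B = 8
  [e^{x} e^{y}]:  5 A = -5
  [\sin{\left(x \right)}]:  4 C = 4
Solving: A = -1, B = -2, C = 1.
Check against the point condition:
  u(1, 0) = - e + \cos{\left(1 \right)}  ⟹  e A + C \cos{\left(1 \right)} = - e + \cos{\left(1 \right)}  ✓
Hence u(x, y) = - e^{x + y} - 2 \sin{\left(x y \right)} + \cos{\left(x \right)}.

Answer: u(x, y) = - e^{x + y} - 2 \sin{\left(x y \right)} + \cos{\left(x \right)}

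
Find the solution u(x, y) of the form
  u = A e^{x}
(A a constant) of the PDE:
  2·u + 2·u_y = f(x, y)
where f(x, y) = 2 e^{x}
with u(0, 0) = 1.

Answer: u(x, y) = e^{x}

Derivation:
Substitute the ansatz u = A e^{x} into the left-hand side.
Derivatives of the ansatz:
  u_y = 0
Term by term:
  2·u = 2 A e^{x}
  2·u_y = 0
So the left-hand side equals
  2 A e^{x}
This must equal f(x, y) = 2 e^{x} identically.
Matching coefficients of the independent functions:
  [e^{x}]:  2 A = 2
Solving: A = 1.
Check against the point condition:
  u(0, 0) = 1  ⟹  A = 1  ✓
Hence u(x, y) = e^{x}.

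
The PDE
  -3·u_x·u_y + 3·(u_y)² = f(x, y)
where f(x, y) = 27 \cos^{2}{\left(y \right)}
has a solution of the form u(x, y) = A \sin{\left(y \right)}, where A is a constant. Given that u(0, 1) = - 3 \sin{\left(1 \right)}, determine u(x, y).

Substitute the ansatz u = A \sin{\left(y \right)} into the left-hand side.
Derivatives of the ansatz:
  u_x = 0
  u_y = A \cos{\left(y \right)}
Term by term:
  -3·u_x·u_y = 0
  3·(u_y)² = 3 A^{2} \cos^{2}{\left(y \right)}
So the left-hand side equals
  3 A^{2} \cos^{2}{\left(y \right)}
This must equal f(x, y) = 27 \cos^{2}{\left(y \right)} identically.
Matching coefficients of the independent functions:
  [\cos^{2}{\left(y \right)}]:  3 A^{2} = 27
These equations allow (A) = (-3) or (3).
Impose the point condition(s):
  u(0, 1) = - 3 \sin{\left(1 \right)}  ⟹  A \sin{\left(1 \right)} = - 3 \sin{\left(1 \right)}
Only A = -3 satisfies everything.
Hence u(x, y) = - 3 \sin{\left(y \right)}.

Answer: u(x, y) = - 3 \sin{\left(y \right)}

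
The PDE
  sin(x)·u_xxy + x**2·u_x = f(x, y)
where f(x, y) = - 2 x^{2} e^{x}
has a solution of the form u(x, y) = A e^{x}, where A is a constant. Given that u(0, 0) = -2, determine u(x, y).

Substitute the ansatz u = A e^{x} into the left-hand side.
Derivatives of the ansatz:
  u_xxy = 0
  u_x = A e^{x}
Term by term:
  sin(x)·u_xxy = 0
  x**2·u_x = A x^{2} e^{x}
So the left-hand side equals
  A x^{2} e^{x}
This must equal f(x, y) = - 2 x^{2} e^{x} identically.
Matching coefficients of the independent functions:
  [x^{2} e^{x}]:  A = -2
Solving: A = -2.
Check against the point condition:
  u(0, 0) = -2  ⟹  A = -2  ✓
Hence u(x, y) = - 2 e^{x}.

Answer: u(x, y) = - 2 e^{x}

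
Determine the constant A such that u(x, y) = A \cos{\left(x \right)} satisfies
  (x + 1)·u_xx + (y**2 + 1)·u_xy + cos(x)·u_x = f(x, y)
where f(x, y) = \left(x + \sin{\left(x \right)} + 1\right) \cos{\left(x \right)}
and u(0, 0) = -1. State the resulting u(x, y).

Answer: u(x, y) = - \cos{\left(x \right)}

Derivation:
Substitute the ansatz u = A \cos{\left(x \right)} into the left-hand side.
Derivatives of the ansatz:
  u_xx = - A \cos{\left(x \right)}
  u_xy = 0
  u_x = - A \sin{\left(x \right)}
Term by term:
  (x + 1)·u_xx = - A x \cos{\left(x \right)} - A \cos{\left(x \right)}
  (y**2 + 1)·u_xy = 0
  cos(x)·u_x = - A \sin{\left(x \right)} \cos{\left(x \right)}
So the left-hand side equals
  - A x \cos{\left(x \right)} - A \sin{\left(x \right)} \cos{\left(x \right)} - A \cos{\left(x \right)}
This must equal f(x, y) identically; expanded, f = x \cos{\left(x \right)} + \sin{\left(x \right)} \cos{\left(x \right)} + \cos{\left(x \right)}.
Matching coefficients of the independent functions:
  [x \cos{\left(x \right)}, \sin{\left(x \right)} \cos{\left(x \right)}, \cos{\left(x \right)}]:  - A = 1
Solving: A = -1.
Check against the point condition:
  u(0, 0) = -1  ⟹  A = -1  ✓
Hence u(x, y) = - \cos{\left(x \right)}.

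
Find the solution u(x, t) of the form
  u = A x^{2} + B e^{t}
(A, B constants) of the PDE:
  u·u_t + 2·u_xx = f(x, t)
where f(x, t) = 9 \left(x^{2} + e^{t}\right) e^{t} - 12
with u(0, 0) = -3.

Substitute the ansatz u = A x^{2} + B e^{t} into the left-hand side.
Derivatives of the ansatz:
  u_t = B e^{t}
  u_xx = 2 A
Term by term:
  u·u_t = A B x^{2} e^{t} + B^{2} e^{2 t}
  2·u_xx = 4 A
So the left-hand side equals
  A B x^{2} e^{t} + 4 A + B^{2} e^{2 t}
This must equal f(x, t) identically; expanded, f = 9 x^{2} e^{t} + 9 e^{2 t} - 12.
Matching coefficients of the independent functions:
  [constant term]:  4 A = -12
  [x^{2} e^{t}]:  A B = 9
  [e^{2 t}]:  B^{2} = 9
Solving: A = -3, B = -3.
Check against the point condition:
  u(0, 0) = -3  ⟹  B = -3  ✓
Hence u(x, t) = - 3 x^{2} - 3 e^{t}.

Answer: u(x, t) = - 3 x^{2} - 3 e^{t}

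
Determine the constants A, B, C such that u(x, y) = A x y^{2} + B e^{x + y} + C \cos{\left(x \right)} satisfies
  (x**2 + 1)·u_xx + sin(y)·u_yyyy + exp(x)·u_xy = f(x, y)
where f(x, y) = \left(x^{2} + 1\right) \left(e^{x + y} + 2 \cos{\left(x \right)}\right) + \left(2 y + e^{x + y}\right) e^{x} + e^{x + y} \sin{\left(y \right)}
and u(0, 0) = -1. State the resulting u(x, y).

Answer: u(x, y) = x y^{2} + e^{x + y} - 2 \cos{\left(x \right)}

Derivation:
Substitute the ansatz u = A x y^{2} + B e^{x + y} + C \cos{\left(x \right)} into the left-hand side.
Derivatives of the ansatz:
  u_xx = B e^{x} e^{y} - C \cos{\left(x \right)}
  u_yyyy = B e^{x} e^{y}
  u_xy = 2 A y + B e^{x} e^{y}
Term by term:
  (x**2 + 1)·u_xx = B x^{2} e^{x} e^{y} + B e^{x} e^{y} - C x^{2} \cos{\left(x \right)} - C \cos{\left(x \right)}
  sin(y)·u_yyyy = B e^{x} e^{y} \sin{\left(y \right)}
  exp(x)·u_xy = 2 A y e^{x} + B e^{2 x} e^{y}
So the left-hand side equals
  2 A y e^{x} + B x^{2} e^{x} e^{y} + B e^{2 x} e^{y} + B e^{x} e^{y} \sin{\left(y \right)} + B e^{x} e^{y} - C x^{2} \cos{\left(x \right)} - C \cos{\left(x \right)}
This must equal f(x, y) identically; expanded, f = x^{2} e^{x} e^{y} + 2 x^{2} \cos{\left(x \right)} + 2 y e^{x} + e^{2 x} e^{y} + e^{x} e^{y} \sin{\left(y \right)} + e^{x} e^{y} + 2 \cos{\left(x \right)}.
Matching coefficients of the independent functions:
  [x^{2} \cos{\left(x \right)}, \cos{\left(x \right)}]:  - C = 2
  [y e^{x}]:  2 A = 2
  [e^{x} e^{y}, e^{2 x} e^{y}, x^{2} e^{x} e^{y}, e^{x} e^{y} \sin{\left(y \right)}]:  B = 1
Solving: A = 1, B = 1, C = -2.
Check against the point condition:
  u(0, 0) = -1  ⟹  B + C = -1  ✓
Hence u(x, y) = x y^{2} + e^{x + y} - 2 \cos{\left(x \right)}.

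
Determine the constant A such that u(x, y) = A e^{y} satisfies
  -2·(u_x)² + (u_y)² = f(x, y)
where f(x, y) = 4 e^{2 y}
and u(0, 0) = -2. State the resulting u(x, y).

Answer: u(x, y) = - 2 e^{y}

Derivation:
Substitute the ansatz u = A e^{y} into the left-hand side.
Derivatives of the ansatz:
  u_x = 0
  u_y = A e^{y}
Term by term:
  -2·(u_x)² = 0
  (u_y)² = A^{2} e^{2 y}
So the left-hand side equals
  A^{2} e^{2 y}
This must equal f(x, y) = 4 e^{2 y} identically.
Matching coefficients of the independent functions:
  [e^{2 y}]:  A^{2} = 4
These equations allow (A) = (-2) or (2).
Impose the point condition(s):
  u(0, 0) = -2  ⟹  A = -2
Only A = -2 satisfies everything.
Hence u(x, y) = - 2 e^{y}.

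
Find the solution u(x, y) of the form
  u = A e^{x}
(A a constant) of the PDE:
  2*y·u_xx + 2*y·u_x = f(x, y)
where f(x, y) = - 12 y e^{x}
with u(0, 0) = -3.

Substitute the ansatz u = A e^{x} into the left-hand side.
Derivatives of the ansatz:
  u_xx = A e^{x}
  u_x = A e^{x}
Term by term:
  2*y·u_xx = 2 A y e^{x}
  2*y·u_x = 2 A y e^{x}
So the left-hand side equals
  4 A y e^{x}
This must equal f(x, y) = - 12 y e^{x} identically.
Matching coefficients of the independent functions:
  [y e^{x}]:  4 A = -12
Solving: A = -3.
Check against the point condition:
  u(0, 0) = -3  ⟹  A = -3  ✓
Hence u(x, y) = - 3 e^{x}.

Answer: u(x, y) = - 3 e^{x}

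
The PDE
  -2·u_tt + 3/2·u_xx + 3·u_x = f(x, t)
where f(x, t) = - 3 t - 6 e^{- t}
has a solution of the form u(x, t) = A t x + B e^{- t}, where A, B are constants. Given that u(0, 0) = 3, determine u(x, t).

Substitute the ansatz u = A t x + B e^{- t} into the left-hand side.
Derivatives of the ansatz:
  u_tt = B e^{- t}
  u_xx = 0
  u_x = A t
Term by term:
  -2·u_tt = - 2 B e^{- t}
  3/2·u_xx = 0
  3·u_x = 3 A t
So the left-hand side equals
  3 A t - 2 B e^{- t}
This must equal f(x, t) = - 3 t - 6 e^{- t} identically.
Matching coefficients of the independent functions:
  [t]:  3 A = -3
  [e^{- t}]:  - 2 B = -6
Solving: A = -1, B = 3.
Check against the point condition:
  u(0, 0) = 3  ⟹  B = 3  ✓
Hence u(x, t) = - t x + 3 e^{- t}.

Answer: u(x, t) = - t x + 3 e^{- t}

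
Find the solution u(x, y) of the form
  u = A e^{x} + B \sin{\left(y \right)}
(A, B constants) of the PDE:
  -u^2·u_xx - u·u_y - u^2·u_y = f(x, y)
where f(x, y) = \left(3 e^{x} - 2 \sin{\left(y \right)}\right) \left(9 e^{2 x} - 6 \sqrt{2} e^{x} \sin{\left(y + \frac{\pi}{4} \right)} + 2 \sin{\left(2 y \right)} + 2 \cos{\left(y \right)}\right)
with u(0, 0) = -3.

Substitute the ansatz u = A e^{x} + B \sin{\left(y \right)} into the left-hand side.
Derivatives of the ansatz:
  u_xx = A e^{x}
  u_y = B \cos{\left(y \right)}
Term by term:
  -u^2·u_xx = - A^{3} e^{3 x} - 2 A^{2} B e^{2 x} \sin{\left(y \right)} - A B^{2} e^{x} \sin^{2}{\left(y \right)}
  -u·u_y = - A B e^{x} \cos{\left(y \right)} - B^{2} \sin{\left(y \right)} \cos{\left(y \right)}
  -u^2·u_y = - A^{2} B e^{2 x} \cos{\left(y \right)} - 2 A B^{2} e^{x} \sin{\left(y \right)} \cos{\left(y \right)} - B^{3} \sin^{2}{\left(y \right)} \cos{\left(y \right)}
So the left-hand side equals
  - A^{3} e^{3 x} - 2 A^{2} B e^{2 x} \sin{\left(y \right)} - A^{2} B e^{2 x} \cos{\left(y \right)} - A B^{2} e^{x} \sin^{2}{\left(y \right)} - 2 A B^{2} e^{x} \sin{\left(y \right)} \cos{\left(y \right)} - A B e^{x} \cos{\left(y \right)} - B^{3} \sin^{2}{\left(y \right)} \cos{\left(y \right)} - B^{2} \sin{\left(y \right)} \cos{\left(y \right)}
This must equal f(x, y) identically; expanded, f = 27 e^{3 x} - 36 e^{2 x} \sin{\left(y \right)} - 18 e^{2 x} \cos{\left(y \right)} + 12 e^{x} \sin^{2}{\left(y \right)} + 24 e^{x} \sin{\left(y \right)} \cos{\left(y \right)} + 6 e^{x} \cos{\left(y \right)} - 8 \sin^{2}{\left(y \right)} \cos{\left(y \right)} - 4 \sin{\left(y \right)} \cos{\left(y \right)}.
Matching coefficients of the independent functions:
  [e^{x} \sin^{2}{\left(y \right)}]:  - A B^{2} = 12
  [e^{x} \cos{\left(y \right)}]:  - A B = 6
  [e^{2 x} \sin{\left(y \right)}]:  - 2 A^{2} B = -36
  [e^{2 x} \cos{\left(y \right)}]:  - A^{2} B = -18
  [\sin{\left(y \right)} \cos{\left(y \right)}]:  - B^{2} = -4
  [\sin^{2}{\left(y \right)} \cos{\left(y \right)}]:  - B^{3} = -8
  [e^{x} \sin{\left(y \right)} \cos{\left(y \right)}]:  - 2 A B^{2} = 24
  [e^{3 x}]:  - A^{3} = 27
Solving: A = -3, B = 2.
Check against the point condition:
  u(0, 0) = -3  ⟹  A = -3  ✓
Hence u(x, y) = - 3 e^{x} + 2 \sin{\left(y \right)}.

Answer: u(x, y) = - 3 e^{x} + 2 \sin{\left(y \right)}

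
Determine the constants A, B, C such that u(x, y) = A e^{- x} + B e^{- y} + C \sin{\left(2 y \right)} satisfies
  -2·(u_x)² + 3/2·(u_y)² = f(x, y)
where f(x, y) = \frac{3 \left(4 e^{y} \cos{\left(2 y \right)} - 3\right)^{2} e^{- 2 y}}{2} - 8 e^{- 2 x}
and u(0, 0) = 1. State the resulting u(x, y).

Substitute the ansatz u = A e^{- x} + B e^{- y} + C \sin{\left(2 y \right)} into the left-hand side.
Derivatives of the ansatz:
  u_x = - A e^{- x}
  u_y = - B e^{- y} + 2 C \cos{\left(2 y \right)}
Term by term:
  -2·(u_x)² = - 2 A^{2} e^{- 2 x}
  3/2·(u_y)² = \frac{3 B^{2} e^{- 2 y}}{2} - 6 B C e^{- y} \cos{\left(2 y \right)} + 6 C^{2} \cos^{2}{\left(2 y \right)}
So the left-hand side equals
  - 2 A^{2} e^{- 2 x} + \frac{3 B^{2} e^{- 2 y}}{2} - 6 B C e^{- y} \cos{\left(2 y \right)} + 6 C^{2} \cos^{2}{\left(2 y \right)}
This must equal f(x, y) identically; expanded, f = 24 \cos^{2}{\left(2 y \right)} - 36 e^{- y} \cos{\left(2 y \right)} + \frac{27 e^{- 2 y}}{2} - 8 e^{- 2 x}.
Matching coefficients of the independent functions:
  [e^{- y} \cos{\left(2 y \right)}]:  - 6 B C = -36
  [e^{- 2 x}]:  - 2 A^{2} = -8
  [e^{- 2 y}]:  \frac{3 B^{2}}{2} = \frac{27}{2}
  [\cos^{2}{\left(2 y \right)}]:  6 C^{2} = 24
These equations allow (A, B, C) = (-2, -3, -2) or (-2, 3, 2) or (2, -3, -2) or (2, 3, 2).
Impose the point condition(s):
  u(0, 0) = 1  ⟹  A + B = 1
Only A = -2, B = 3, C = 2 satisfies everything.
Hence u(x, y) = 2 \sin{\left(2 y \right)} + 3 e^{- y} - 2 e^{- x}.

Answer: u(x, y) = 2 \sin{\left(2 y \right)} + 3 e^{- y} - 2 e^{- x}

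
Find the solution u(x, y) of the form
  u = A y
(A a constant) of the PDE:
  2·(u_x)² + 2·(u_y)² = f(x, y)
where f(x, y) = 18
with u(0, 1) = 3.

Answer: u(x, y) = 3 y

Derivation:
Substitute the ansatz u = A y into the left-hand side.
Derivatives of the ansatz:
  u_x = 0
  u_y = A
Term by term:
  2·(u_x)² = 0
  2·(u_y)² = 2 A^{2}
So the left-hand side equals
  2 A^{2}
This must equal f(x, y) = 18 identically.
Matching coefficients of the independent functions:
  [constant term]:  2 A^{2} = 18
These equations allow (A) = (-3) or (3).
Impose the point condition(s):
  u(0, 1) = 3  ⟹  A = 3
Only A = 3 satisfies everything.
Hence u(x, y) = 3 y.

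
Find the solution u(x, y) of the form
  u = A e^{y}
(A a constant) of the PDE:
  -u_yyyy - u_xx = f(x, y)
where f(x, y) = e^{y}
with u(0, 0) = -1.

Substitute the ansatz u = A e^{y} into the left-hand side.
Derivatives of the ansatz:
  u_yyyy = A e^{y}
  u_xx = 0
Term by term:
  -u_yyyy = - A e^{y}
  -u_xx = 0
So the left-hand side equals
  - A e^{y}
This must equal f(x, y) = e^{y} identically.
Matching coefficients of the independent functions:
  [e^{y}]:  - A = 1
Solving: A = -1.
Check against the point condition:
  u(0, 0) = -1  ⟹  A = -1  ✓
Hence u(x, y) = - e^{y}.

Answer: u(x, y) = - e^{y}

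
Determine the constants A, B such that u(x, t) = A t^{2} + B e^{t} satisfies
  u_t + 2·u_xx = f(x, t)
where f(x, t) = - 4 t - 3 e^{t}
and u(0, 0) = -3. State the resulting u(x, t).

Substitute the ansatz u = A t^{2} + B e^{t} into the left-hand side.
Derivatives of the ansatz:
  u_t = 2 A t + B e^{t}
  u_xx = 0
Term by term:
  u_t = 2 A t + B e^{t}
  2·u_xx = 0
So the left-hand side equals
  2 A t + B e^{t}
This must equal f(x, t) = - 4 t - 3 e^{t} identically.
Matching coefficients of the independent functions:
  [t]:  2 A = -4
  [e^{t}]:  B = -3
Solving: A = -2, B = -3.
Check against the point condition:
  u(0, 0) = -3  ⟹  B = -3  ✓
Hence u(x, t) = - 2 t^{2} - 3 e^{t}.

Answer: u(x, t) = - 2 t^{2} - 3 e^{t}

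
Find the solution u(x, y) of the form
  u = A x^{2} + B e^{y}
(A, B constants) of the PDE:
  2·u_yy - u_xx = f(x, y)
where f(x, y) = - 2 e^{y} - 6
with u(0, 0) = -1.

Substitute the ansatz u = A x^{2} + B e^{y} into the left-hand side.
Derivatives of the ansatz:
  u_yy = B e^{y}
  u_xx = 2 A
Term by term:
  2·u_yy = 2 B e^{y}
  -u_xx = - 2 A
So the left-hand side equals
  - 2 A + 2 B e^{y}
This must equal f(x, y) = - 2 e^{y} - 6 identically.
Matching coefficients of the independent functions:
  [constant term]:  - 2 A = -6
  [e^{y}]:  2 B = -2
Solving: A = 3, B = -1.
Check against the point condition:
  u(0, 0) = -1  ⟹  B = -1  ✓
Hence u(x, y) = 3 x^{2} - e^{y}.

Answer: u(x, y) = 3 x^{2} - e^{y}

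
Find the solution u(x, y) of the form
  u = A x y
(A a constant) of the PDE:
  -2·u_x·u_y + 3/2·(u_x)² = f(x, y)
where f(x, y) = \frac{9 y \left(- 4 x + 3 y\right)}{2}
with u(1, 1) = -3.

Substitute the ansatz u = A x y into the left-hand side.
Derivatives of the ansatz:
  u_x = A y
  u_y = A x
Term by term:
  -2·u_x·u_y = - 2 A^{2} x y
  3/2·(u_x)² = \frac{3 A^{2} y^{2}}{2}
So the left-hand side equals
  - 2 A^{2} x y + \frac{3 A^{2} y^{2}}{2}
This must equal f(x, y) identically; expanded, f = - 18 x y + \frac{27 y^{2}}{2}.
Matching coefficients of the independent functions:
  [y^{2}]:  \frac{3 A^{2}}{2} = \frac{27}{2}
  [x y]:  - 2 A^{2} = -18
These equations allow (A) = (-3) or (3).
Impose the point condition(s):
  u(1, 1) = -3  ⟹  A = -3
Only A = -3 satisfies everything.
Hence u(x, y) = - 3 x y.

Answer: u(x, y) = - 3 x y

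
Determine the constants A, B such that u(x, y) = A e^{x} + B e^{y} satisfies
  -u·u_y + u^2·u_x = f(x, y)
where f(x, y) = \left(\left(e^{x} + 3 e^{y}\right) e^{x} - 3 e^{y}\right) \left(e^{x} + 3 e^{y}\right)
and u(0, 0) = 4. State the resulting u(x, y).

Substitute the ansatz u = A e^{x} + B e^{y} into the left-hand side.
Derivatives of the ansatz:
  u_y = B e^{y}
  u_x = A e^{x}
Term by term:
  -u·u_y = - A B e^{x} e^{y} - B^{2} e^{2 y}
  u^2·u_x = A^{3} e^{3 x} + 2 A^{2} B e^{2 x} e^{y} + A B^{2} e^{x} e^{2 y}
So the left-hand side equals
  A^{3} e^{3 x} + 2 A^{2} B e^{2 x} e^{y} + A B^{2} e^{x} e^{2 y} - A B e^{x} e^{y} - B^{2} e^{2 y}
This must equal f(x, y) identically; expanded, f = e^{3 x} + 6 e^{2 x} e^{y} + 9 e^{x} e^{2 y} - 3 e^{x} e^{y} - 9 e^{2 y}.
Matching coefficients of the independent functions:
  [e^{x} e^{y}]:  - A B = -3
  [e^{x} e^{2 y}]:  A B^{2} = 9
  [e^{2 x} e^{y}]:  2 A^{2} B = 6
  [e^{3 x}]:  A^{3} = 1
  [e^{2 y}]:  - B^{2} = -9
Solving: A = 1, B = 3.
Check against the point condition:
  u(0, 0) = 4  ⟹  A + B = 4  ✓
Hence u(x, y) = e^{x} + 3 e^{y}.

Answer: u(x, y) = e^{x} + 3 e^{y}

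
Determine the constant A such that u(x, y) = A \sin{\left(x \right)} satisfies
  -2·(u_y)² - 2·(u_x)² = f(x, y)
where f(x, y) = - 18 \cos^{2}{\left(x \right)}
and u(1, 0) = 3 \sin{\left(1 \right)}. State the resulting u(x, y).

Substitute the ansatz u = A \sin{\left(x \right)} into the left-hand side.
Derivatives of the ansatz:
  u_y = 0
  u_x = A \cos{\left(x \right)}
Term by term:
  -2·(u_y)² = 0
  -2·(u_x)² = - 2 A^{2} \cos^{2}{\left(x \right)}
So the left-hand side equals
  - 2 A^{2} \cos^{2}{\left(x \right)}
This must equal f(x, y) = - 18 \cos^{2}{\left(x \right)} identically.
Matching coefficients of the independent functions:
  [\cos^{2}{\left(x \right)}]:  - 2 A^{2} = -18
These equations allow (A) = (-3) or (3).
Impose the point condition(s):
  u(1, 0) = 3 \sin{\left(1 \right)}  ⟹  A \sin{\left(1 \right)} = 3 \sin{\left(1 \right)}
Only A = 3 satisfies everything.
Hence u(x, y) = 3 \sin{\left(x \right)}.

Answer: u(x, y) = 3 \sin{\left(x \right)}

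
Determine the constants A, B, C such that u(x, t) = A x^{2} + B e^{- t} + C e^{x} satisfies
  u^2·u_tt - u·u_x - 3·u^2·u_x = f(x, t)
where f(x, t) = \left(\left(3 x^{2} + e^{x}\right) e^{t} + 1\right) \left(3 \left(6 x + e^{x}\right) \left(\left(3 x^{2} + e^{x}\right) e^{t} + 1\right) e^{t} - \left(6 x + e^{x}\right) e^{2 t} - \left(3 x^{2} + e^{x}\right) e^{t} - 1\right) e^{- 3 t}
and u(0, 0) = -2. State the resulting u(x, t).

Substitute the ansatz u = A x^{2} + B e^{- t} + C e^{x} into the left-hand side.
Derivatives of the ansatz:
  u_tt = B e^{- t}
  u_x = 2 A x + C e^{x}
Term by term:
  u^2·u_tt = A^{2} B x^{4} e^{- t} + 2 A B^{2} x^{2} e^{- 2 t} + 2 A B C x^{2} e^{- t} e^{x} + B^{3} e^{- 3 t} + 2 B^{2} C e^{- 2 t} e^{x} + B C^{2} e^{- t} e^{2 x}
  -u·u_x = - 2 A^{2} x^{3} - 2 A B x e^{- t} - A C x^{2} e^{x} - 2 A C x e^{x} - B C e^{- t} e^{x} - C^{2} e^{2 x}
  -3·u^2·u_x = - 6 A^{3} x^{5} - 12 A^{2} B x^{3} e^{- t} - 3 A^{2} C x^{4} e^{x} - 12 A^{2} C x^{3} e^{x} - 6 A B^{2} x e^{- 2 t} - 6 A B C x^{2} e^{- t} e^{x} - 12 A B C x e^{- t} e^{x} - 6 A C^{2} x^{2} e^{2 x} - 6 A C^{2} x e^{2 x} - 3 B^{2} C e^{- 2 t} e^{x} - 6 B C^{2} e^{- t} e^{2 x} - 3 C^{3} e^{3 x}
So the left-hand side equals
  - 6 A^{3} x^{5} + A^{2} B x^{4} e^{- t} - 12 A^{2} B x^{3} e^{- t} - 3 A^{2} C x^{4} e^{x} - 12 A^{2} C x^{3} e^{x} - 2 A^{2} x^{3} + 2 A B^{2} x^{2} e^{- 2 t} - 6 A B^{2} x e^{- 2 t} - 4 A B C x^{2} e^{- t} e^{x} - 12 A B C x e^{- t} e^{x} - 2 A B x e^{- t} - 6 A C^{2} x^{2} e^{2 x} - 6 A C^{2} x e^{2 x} - A C x^{2} e^{x} - 2 A C x e^{x} + B^{3} e^{- 3 t} - B^{2} C e^{- 2 t} e^{x} - 5 B C^{2} e^{- t} e^{2 x} - B C e^{- t} e^{x} - 3 C^{3} e^{3 x} - C^{2} e^{2 x}
This must equal f(x, t) identically; expanded, f = 162 x^{5} + 27 x^{4} e^{x} - 9 x^{4} e^{- t} + 108 x^{3} e^{x} - 18 x^{3} + 108 x^{3} e^{- t} + 18 x^{2} e^{2 x} - 3 x^{2} e^{x} + 12 x^{2} e^{- t} e^{x} - 6 x^{2} e^{- 2 t} + 18 x e^{2 x} - 6 x e^{x} + 36 x e^{- t} e^{x} - 6 x e^{- t} + 18 x e^{- 2 t} + 3 e^{3 x} - e^{2 x} + 5 e^{- t} e^{2 x} - e^{- t} e^{x} + e^{- 2 t} e^{x} - e^{- 3 t}.
Matching coefficients of the independent functions:
(each divided by its leading coefficient; functions giving the same equation are listed together)
  [x^{3}]:  A^{2} - 9 = 0
  [x^{5}]:  A^{3} + 27 = 0
  [x e^{- 2 t}, x^{2} e^{- 2 t}]:  A B^{2} + 3 = 0
  [x e^{- t}]:  A B - 3 = 0
  [x e^{x}, x^{2} e^{x}]:  A C - 3 = 0
  [x e^{2 x}, x^{2} e^{2 x}]:  A C^{2} + 3 = 0
  [x^{3} e^{- t}, x^{4} e^{- t}]:  A^{2} B + 9 = 0
  [x^{3} e^{x}, x^{4} e^{x}]:  A^{2} C + 9 = 0
  [e^{- 2 t} e^{x}]:  B^{2} C + 1 = 0
  [e^{- t} e^{x}]:  B C - 1 = 0
  [e^{- t} e^{2 x}]:  B C^{2} + 1 = 0
  [x e^{- t} e^{x}, x^{2} e^{- t} e^{x}]:  A B C + 3 = 0
  [e^{- 3 t}]:  B^{3} + 1 = 0
  [e^{2 x}]:  C^{2} - 1 = 0
  [e^{3 x}]:  C^{3} + 1 = 0
Solving: A = -3, B = -1, C = -1.
Check against the point condition:
  u(0, 0) = -2  ⟹  B + C = -2  ✓
Hence u(x, t) = - 3 x^{2} - e^{x} - e^{- t}.

Answer: u(x, t) = - 3 x^{2} - e^{x} - e^{- t}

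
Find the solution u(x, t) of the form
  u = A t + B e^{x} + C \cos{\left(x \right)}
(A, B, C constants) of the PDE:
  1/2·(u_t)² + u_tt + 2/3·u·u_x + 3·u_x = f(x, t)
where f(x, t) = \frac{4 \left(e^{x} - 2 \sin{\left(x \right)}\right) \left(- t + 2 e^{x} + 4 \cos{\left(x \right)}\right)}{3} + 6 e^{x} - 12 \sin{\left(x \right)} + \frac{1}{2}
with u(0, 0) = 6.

Substitute the ansatz u = A t + B e^{x} + C \cos{\left(x \right)} into the left-hand side.
Derivatives of the ansatz:
  u_t = A
  u_tt = 0
  u_x = B e^{x} - C \sin{\left(x \right)}
Term by term:
  1/2·(u_t)² = \frac{A^{2}}{2}
  u_tt = 0
  2/3·u·u_x = \frac{2 A B t e^{x}}{3} - \frac{2 A C t \sin{\left(x \right)}}{3} + \frac{2 B^{2} e^{2 x}}{3} - \frac{2 B C e^{x} \sin{\left(x \right)}}{3} + \frac{2 B C e^{x} \cos{\left(x \right)}}{3} - \frac{2 C^{2} \sin{\left(x \right)} \cos{\left(x \right)}}{3}
  3·u_x = 3 B e^{x} - 3 C \sin{\left(x \right)}
So the left-hand side equals
  \frac{A^{2}}{2} + \frac{2 A B t e^{x}}{3} - \frac{2 A C t \sin{\left(x \right)}}{3} + \frac{2 B^{2} e^{2 x}}{3} - \frac{2 B C e^{x} \sin{\left(x \right)}}{3} + \frac{2 B C e^{x} \cos{\left(x \right)}}{3} + 3 B e^{x} - \frac{2 C^{2} \sin{\left(x \right)} \cos{\left(x \right)}}{3} - 3 C \sin{\left(x \right)}
This must equal f(x, t) identically; expanded, f = - \frac{4 t e^{x}}{3} + \frac{8 t \sin{\left(x \right)}}{3} + \frac{8 e^{2 x}}{3} - \frac{16 e^{x} \sin{\left(x \right)}}{3} + \frac{16 e^{x} \cos{\left(x \right)}}{3} + 6 e^{x} - \frac{32 \sin{\left(x \right)} \cos{\left(x \right)}}{3} - 12 \sin{\left(x \right)} + \frac{1}{2}.
Matching coefficients of the independent functions:
  [constant term]:  \frac{A^{2}}{2} = \frac{1}{2}
  [t e^{x}]:  \frac{2 A B}{3} = - \frac{4}{3}
  [t \sin{\left(x \right)}]:  - \frac{2 A C}{3} = \frac{8}{3}
  [e^{x} \sin{\left(x \right)}]:  - \frac{2 B C}{3} = - \frac{16}{3}
  [e^{x} \cos{\left(x \right)}]:  \frac{2 B C}{3} = \frac{16}{3}
  [\sin{\left(x \right)} \cos{\left(x \right)}]:  - \frac{2 C^{2}}{3} = - \frac{32}{3}
  [e^{x}]:  3 B = 6
  [e^{2 x}]:  \frac{2 B^{2}}{3} = \frac{8}{3}
  [\sin{\left(x \right)}]:  - 3 C = -12
Solving: A = -1, B = 2, C = 4.
Check against the point condition:
  u(0, 0) = 6  ⟹  B + C = 6  ✓
Hence u(x, t) = - t + 2 e^{x} + 4 \cos{\left(x \right)}.

Answer: u(x, t) = - t + 2 e^{x} + 4 \cos{\left(x \right)}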